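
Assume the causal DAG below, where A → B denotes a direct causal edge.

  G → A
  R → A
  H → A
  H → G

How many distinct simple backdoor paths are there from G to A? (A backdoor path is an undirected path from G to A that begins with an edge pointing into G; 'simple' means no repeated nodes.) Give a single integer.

1

A backdoor path from G to A is any simple undirected path whose first edge points into G (i.e. leaves G via a parent).
Parents of G: {H}.
Enumerating:
  P1: G <- H -> A
That exhausts the simple backdoor paths. Count: 1.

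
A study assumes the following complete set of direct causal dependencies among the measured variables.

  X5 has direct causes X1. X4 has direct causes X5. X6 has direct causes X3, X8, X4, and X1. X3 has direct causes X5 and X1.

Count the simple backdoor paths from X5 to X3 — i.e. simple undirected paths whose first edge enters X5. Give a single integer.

A backdoor path from X5 to X3 is any simple undirected path whose first edge points into X5 (i.e. leaves X5 via a parent).
Parents of X5: {X1}.
Enumerating:
  P1: X5 <- X1 -> X3
  P2: X5 <- X1 -> X6 <- X3
That exhausts the simple backdoor paths. Count: 2.

2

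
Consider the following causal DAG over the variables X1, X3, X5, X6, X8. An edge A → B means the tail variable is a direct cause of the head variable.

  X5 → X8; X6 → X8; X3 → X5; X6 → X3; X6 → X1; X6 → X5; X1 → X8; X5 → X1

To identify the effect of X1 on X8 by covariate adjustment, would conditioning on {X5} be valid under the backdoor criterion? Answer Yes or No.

No

Backdoor paths from X1 to X8 (paths whose first edge points into X1):
  P1: X1 <- X6 -> X3 -> X5 -> X8
  P2: X1 <- X6 -> X5 -> X8
  P3: X1 <- X6 -> X8
  P4: X1 <- X5 <- X6 -> X8
  P5: X1 <- X5 <- X3 <- X6 -> X8
  P6: X1 <- X5 -> X8
Condition 1 (no descendant of X1 in the set): holds — descendants of X1 are {X8}; none are in {X5}.
Condition 2 (every backdoor path blocked by {X5}):
  P1: blocked at chain node X5 ∈ conditioning set.
  P2: blocked at chain node X5 ∈ conditioning set.
  P3: open — no interior node is in the conditioning set.
  P4: blocked at chain node X5 ∈ conditioning set.
  P5: blocked at chain node X5 ∈ conditioning set.
  P6: blocked at fork node X5 ∈ conditioning set.
{X5} does not satisfy the backdoor criterion.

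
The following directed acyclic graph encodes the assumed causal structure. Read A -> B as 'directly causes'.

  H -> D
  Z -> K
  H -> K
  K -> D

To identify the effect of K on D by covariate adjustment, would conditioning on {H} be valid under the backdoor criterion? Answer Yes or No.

Backdoor paths from K to D (paths whose first edge points into K):
  P1: K <- H -> D
Condition 1 (no descendant of K in the set): holds — descendants of K are {D}; none are in {H}.
Condition 2 (every backdoor path blocked by {H}):
  P1: blocked at fork node H ∈ conditioning set.
{H} satisfies the backdoor criterion.

Yes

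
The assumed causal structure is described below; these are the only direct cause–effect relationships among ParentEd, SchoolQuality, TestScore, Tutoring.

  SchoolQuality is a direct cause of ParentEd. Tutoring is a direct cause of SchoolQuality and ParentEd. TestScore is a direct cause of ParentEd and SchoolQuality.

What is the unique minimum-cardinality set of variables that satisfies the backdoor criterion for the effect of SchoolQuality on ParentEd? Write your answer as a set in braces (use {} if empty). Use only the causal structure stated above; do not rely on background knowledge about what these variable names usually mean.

Variables eligible for adjustment (non-descendants of SchoolQuality, excluding SchoolQuality and ParentEd): {TestScore, Tutoring}.
Backdoor paths from SchoolQuality to ParentEd:
  P1: SchoolQuality <- TestScore -> ParentEd
  P2: SchoolQuality <- Tutoring -> ParentEd
The empty set is not sufficient: P1 (SchoolQuality <- TestScore -> ParentEd) has no collider blocking it and no conditioned non-collider, so it is open.
Try {TestScore, Tutoring}:
  P1: blocked at fork node TestScore ∈ conditioning set.
  P2: blocked at fork node Tutoring ∈ conditioning set.
{TestScore, Tutoring} contains no descendant of SchoolQuality and blocks every backdoor path.
Every element of {TestScore, Tutoring} is needed (dropping TestScore leaves P1 open; dropping Tutoring leaves P2 open), so no proper subset is valid.
Among all size-2 subsets of the eligible variables, only {TestScore, Tutoring} blocks every backdoor path, so it is the unique smallest valid adjustment set.

{TestScore, Tutoring}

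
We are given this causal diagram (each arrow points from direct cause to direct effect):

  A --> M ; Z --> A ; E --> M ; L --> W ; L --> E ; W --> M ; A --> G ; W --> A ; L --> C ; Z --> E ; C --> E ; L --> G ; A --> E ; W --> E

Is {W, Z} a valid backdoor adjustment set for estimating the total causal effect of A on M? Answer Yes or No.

Backdoor paths from A to M (paths whose first edge points into A):
  P1: A <- Z -> E <- L -> W -> M
  P2: A <- Z -> E <- C <- L -> W -> M
  P3: A <- Z -> E <- W -> M
  P4: A <- Z -> E -> M
  P5: A <- W <- L -> C -> E -> M
  P6: A <- W <- L -> E -> M
  P7: A <- W -> E -> M
  P8: A <- W -> M
Condition 1 (no descendant of A in the set): holds — descendants of A are {E, G, M}; none are in {W, Z}.
Condition 2 (every backdoor path blocked by {W, Z}):
  P1: blocked at fork node Z ∈ conditioning set.
  P2: blocked at fork node Z ∈ conditioning set.
  P3: blocked at fork node Z ∈ conditioning set.
  P4: blocked at fork node Z ∈ conditioning set.
  P5: blocked at chain node W ∈ conditioning set.
  P6: blocked at chain node W ∈ conditioning set.
  P7: blocked at fork node W ∈ conditioning set.
  P8: blocked at fork node W ∈ conditioning set.
{W, Z} satisfies the backdoor criterion.

Yes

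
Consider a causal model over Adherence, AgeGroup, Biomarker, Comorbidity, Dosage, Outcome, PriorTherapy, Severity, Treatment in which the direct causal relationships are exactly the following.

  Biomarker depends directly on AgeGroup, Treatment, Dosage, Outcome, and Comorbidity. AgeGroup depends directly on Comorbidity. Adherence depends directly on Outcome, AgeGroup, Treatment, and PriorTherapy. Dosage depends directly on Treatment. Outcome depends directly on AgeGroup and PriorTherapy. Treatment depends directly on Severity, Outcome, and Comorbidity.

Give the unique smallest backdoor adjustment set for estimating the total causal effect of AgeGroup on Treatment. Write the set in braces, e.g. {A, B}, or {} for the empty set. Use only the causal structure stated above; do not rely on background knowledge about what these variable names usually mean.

{Comorbidity}

Variables eligible for adjustment (non-descendants of AgeGroup, excluding AgeGroup and Treatment): {Comorbidity, PriorTherapy, Severity}.
Backdoor paths from AgeGroup to Treatment:
  P1: AgeGroup <- Comorbidity -> Treatment
  P2: AgeGroup <- Comorbidity -> Biomarker <- Outcome <- PriorTherapy -> Adherence <- Treatment
  P3: AgeGroup <- Comorbidity -> Biomarker <- Outcome -> Treatment
  P4: AgeGroup <- Comorbidity -> Biomarker <- Outcome -> Adherence <- Treatment
  P5: AgeGroup <- Comorbidity -> Biomarker <- Treatment
  P6: AgeGroup <- Comorbidity -> Biomarker <- Dosage <- Treatment
The empty set is not sufficient: P1 (AgeGroup <- Comorbidity -> Treatment) has no collider blocking it and no conditioned non-collider, so it is open.
Try {Comorbidity}:
  P1: blocked at fork node Comorbidity ∈ conditioning set.
  P2: blocked at fork node Comorbidity ∈ conditioning set.
  P3: blocked at fork node Comorbidity ∈ conditioning set.
  P4: blocked at fork node Comorbidity ∈ conditioning set.
  P5: blocked at fork node Comorbidity ∈ conditioning set.
  P6: blocked at fork node Comorbidity ∈ conditioning set.
{Comorbidity} contains no descendant of AgeGroup and blocks every backdoor path.
No other singleton works — e.g. {Severity} leaves P1 open — so {Comorbidity} is the unique smallest valid adjustment set.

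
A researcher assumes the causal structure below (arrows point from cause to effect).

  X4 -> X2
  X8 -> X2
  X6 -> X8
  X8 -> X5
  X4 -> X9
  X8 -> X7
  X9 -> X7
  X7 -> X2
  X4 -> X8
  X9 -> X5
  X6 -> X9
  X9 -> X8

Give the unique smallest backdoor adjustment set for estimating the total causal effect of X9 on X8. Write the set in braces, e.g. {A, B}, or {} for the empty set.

Variables eligible for adjustment (non-descendants of X9, excluding X9 and X8): {X4, X6}.
Backdoor paths from X9 to X8:
  P1: X9 <- X4 -> X8
  P2: X9 <- X4 -> X2 <- X8
  P3: X9 <- X4 -> X2 <- X7 <- X8
  P4: X9 <- X6 -> X8
The empty set is not sufficient: P1 (X9 <- X4 -> X8) has no collider blocking it and no conditioned non-collider, so it is open.
Try {X4, X6}:
  P1: blocked at fork node X4 ∈ conditioning set.
  P2: blocked at fork node X4 ∈ conditioning set.
  P3: blocked at fork node X4 ∈ conditioning set.
  P4: blocked at fork node X6 ∈ conditioning set.
{X4, X6} contains no descendant of X9 and blocks every backdoor path.
Every element of {X4, X6} is needed (dropping X4 leaves P1 open; dropping X6 leaves P4 open), so no proper subset is valid.
Among all size-2 subsets of the eligible variables, only {X4, X6} blocks every backdoor path, so it is the unique smallest valid adjustment set.

{X4, X6}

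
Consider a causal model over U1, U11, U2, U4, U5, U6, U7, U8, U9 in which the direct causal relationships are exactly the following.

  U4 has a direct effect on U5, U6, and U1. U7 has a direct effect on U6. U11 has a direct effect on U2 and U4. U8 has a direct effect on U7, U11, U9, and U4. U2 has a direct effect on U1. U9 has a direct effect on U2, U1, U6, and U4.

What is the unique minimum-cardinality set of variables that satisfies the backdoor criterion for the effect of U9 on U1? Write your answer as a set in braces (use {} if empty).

Variables eligible for adjustment (non-descendants of U9, excluding U9 and U1): {U11, U7, U8}.
Backdoor paths from U9 to U1:
  P1: U9 <- U8 -> U11 -> U4 -> U1
  P2: U9 <- U8 -> U11 -> U2 -> U1
  P3: U9 <- U8 -> U7 -> U6 <- U4 <- U11 -> U2 -> U1
  P4: U9 <- U8 -> U7 -> U6 <- U4 -> U1
  P5: U9 <- U8 -> U4 <- U11 -> U2 -> U1
  P6: U9 <- U8 -> U4 -> U1
The empty set is not sufficient: P1 (U9 <- U8 -> U11 -> U4 -> U1) has no collider blocking it and no conditioned non-collider, so it is open.
Try {U8}:
  P1: blocked at fork node U8 ∈ conditioning set.
  P2: blocked at fork node U8 ∈ conditioning set.
  P3: blocked at fork node U8 ∈ conditioning set.
  P4: blocked at fork node U8 ∈ conditioning set.
  P5: blocked at fork node U8 ∈ conditioning set.
  P6: blocked at fork node U8 ∈ conditioning set.
{U8} contains no descendant of U9 and blocks every backdoor path.
No other singleton works — e.g. {U11} leaves P6 open — so {U8} is the unique smallest valid adjustment set.

{U8}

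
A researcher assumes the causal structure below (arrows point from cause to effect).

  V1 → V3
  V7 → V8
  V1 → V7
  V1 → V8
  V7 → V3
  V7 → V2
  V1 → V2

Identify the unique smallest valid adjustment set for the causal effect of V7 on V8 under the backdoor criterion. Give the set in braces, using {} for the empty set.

{V1}

Variables eligible for adjustment (non-descendants of V7, excluding V7 and V8): {V1}.
Backdoor paths from V7 to V8:
  P1: V7 <- V1 -> V8
The empty set is not sufficient: P1 (V7 <- V1 -> V8) has no collider blocking it and no conditioned non-collider, so it is open.
Try {V1}:
  P1: blocked at fork node V1 ∈ conditioning set.
{V1} contains no descendant of V7 and blocks every backdoor path.
{V1} is the unique smallest valid adjustment set.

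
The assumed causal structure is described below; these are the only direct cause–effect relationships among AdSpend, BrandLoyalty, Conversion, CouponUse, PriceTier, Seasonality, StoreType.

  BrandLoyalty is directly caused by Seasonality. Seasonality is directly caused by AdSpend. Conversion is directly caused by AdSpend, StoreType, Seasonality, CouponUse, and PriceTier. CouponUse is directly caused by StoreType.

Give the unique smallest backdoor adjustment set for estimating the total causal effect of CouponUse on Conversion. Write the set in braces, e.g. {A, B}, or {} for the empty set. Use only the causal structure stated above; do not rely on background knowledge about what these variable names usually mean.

Variables eligible for adjustment (non-descendants of CouponUse, excluding CouponUse and Conversion): {AdSpend, BrandLoyalty, PriceTier, Seasonality, StoreType}.
Backdoor paths from CouponUse to Conversion:
  P1: CouponUse <- StoreType -> Conversion
The empty set is not sufficient: P1 (CouponUse <- StoreType -> Conversion) has no collider blocking it and no conditioned non-collider, so it is open.
Try {StoreType}:
  P1: blocked at fork node StoreType ∈ conditioning set.
{StoreType} contains no descendant of CouponUse and blocks every backdoor path.
No other singleton works — e.g. {AdSpend} leaves P1 open — so {StoreType} is the unique smallest valid adjustment set.

{StoreType}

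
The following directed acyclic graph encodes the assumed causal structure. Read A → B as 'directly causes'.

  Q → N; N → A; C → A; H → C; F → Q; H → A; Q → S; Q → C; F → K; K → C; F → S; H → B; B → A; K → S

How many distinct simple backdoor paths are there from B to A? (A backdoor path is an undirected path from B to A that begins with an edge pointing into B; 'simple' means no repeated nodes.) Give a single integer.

A backdoor path from B to A is any simple undirected path whose first edge points into B (i.e. leaves B via a parent).
Parents of B: {H}.
Enumerating:
  P1: B <- H -> C <- Q -> N -> A
  P2: B <- H -> C <- K <- F -> Q -> N -> A
  P3: B <- H -> C <- K <- F -> S <- Q -> N -> A
  P4: B <- H -> C <- K -> S <- F -> Q -> N -> A
  P5: B <- H -> C <- K -> S <- Q -> N -> A
  P6: B <- H -> C -> A
  P7: B <- H -> A
That exhausts the simple backdoor paths. Count: 7.

7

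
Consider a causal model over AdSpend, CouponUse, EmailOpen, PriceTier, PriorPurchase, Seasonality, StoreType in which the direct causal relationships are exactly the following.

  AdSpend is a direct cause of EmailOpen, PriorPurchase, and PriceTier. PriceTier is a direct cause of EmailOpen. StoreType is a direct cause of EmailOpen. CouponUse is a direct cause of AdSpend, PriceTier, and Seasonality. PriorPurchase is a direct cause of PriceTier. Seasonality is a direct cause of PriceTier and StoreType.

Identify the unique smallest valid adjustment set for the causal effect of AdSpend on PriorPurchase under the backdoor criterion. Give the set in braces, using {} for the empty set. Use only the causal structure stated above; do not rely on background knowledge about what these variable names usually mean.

Variables eligible for adjustment (non-descendants of AdSpend, excluding AdSpend and PriorPurchase): {CouponUse, Seasonality, StoreType}.
Backdoor paths from AdSpend to PriorPurchase:
  P1: AdSpend <- CouponUse -> Seasonality -> StoreType -> EmailOpen <- PriceTier <- PriorPurchase
  P2: AdSpend <- CouponUse -> Seasonality -> PriceTier <- PriorPurchase
  P3: AdSpend <- CouponUse -> PriceTier <- PriorPurchase
Each backdoor path contains an unconditioned collider, so every path is already blocked with the empty conditioning set:
  P1: blocked at collider EmailOpen (neither it nor any descendant is in the conditioning set).
  P2: blocked at collider PriceTier (neither it nor any descendant is in the conditioning set).
  P3: blocked at collider PriceTier (neither it nor any descendant is in the conditioning set).
The empty set is therefore the unique smallest valid set.

{}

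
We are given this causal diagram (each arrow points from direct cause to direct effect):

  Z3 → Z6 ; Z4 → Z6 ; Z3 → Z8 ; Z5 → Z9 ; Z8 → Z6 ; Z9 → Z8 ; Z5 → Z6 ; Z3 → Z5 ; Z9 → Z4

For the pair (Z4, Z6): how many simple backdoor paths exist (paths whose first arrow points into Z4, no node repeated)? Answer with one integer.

6

A backdoor path from Z4 to Z6 is any simple undirected path whose first edge points into Z4 (i.e. leaves Z4 via a parent).
Parents of Z4: {Z9}.
Enumerating:
  P1: Z4 <- Z9 <- Z5 <- Z3 -> Z8 -> Z6
  P2: Z4 <- Z9 <- Z5 <- Z3 -> Z6
  P3: Z4 <- Z9 <- Z5 -> Z6
  P4: Z4 <- Z9 -> Z8 <- Z3 -> Z5 -> Z6
  P5: Z4 <- Z9 -> Z8 <- Z3 -> Z6
  P6: Z4 <- Z9 -> Z8 -> Z6
That exhausts the simple backdoor paths. Count: 6.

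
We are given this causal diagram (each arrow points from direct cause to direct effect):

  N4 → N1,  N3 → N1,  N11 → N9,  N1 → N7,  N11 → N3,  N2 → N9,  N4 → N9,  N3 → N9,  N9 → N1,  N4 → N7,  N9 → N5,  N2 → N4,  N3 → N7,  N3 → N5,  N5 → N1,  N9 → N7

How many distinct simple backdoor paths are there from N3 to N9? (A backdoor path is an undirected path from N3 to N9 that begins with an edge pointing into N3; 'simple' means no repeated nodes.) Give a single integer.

1

A backdoor path from N3 to N9 is any simple undirected path whose first edge points into N3 (i.e. leaves N3 via a parent).
Parents of N3: {N11}.
Enumerating:
  P1: N3 <- N11 -> N9
That exhausts the simple backdoor paths. Count: 1.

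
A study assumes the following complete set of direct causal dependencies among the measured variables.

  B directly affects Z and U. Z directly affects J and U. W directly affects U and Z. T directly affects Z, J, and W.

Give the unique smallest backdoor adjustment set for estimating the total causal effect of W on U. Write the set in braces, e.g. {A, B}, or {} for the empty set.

Variables eligible for adjustment (non-descendants of W, excluding W and U): {B, T}.
Backdoor paths from W to U:
  P1: W <- T -> Z <- B -> U
  P2: W <- T -> Z -> U
  P3: W <- T -> J <- Z <- B -> U
  P4: W <- T -> J <- Z -> U
The empty set is not sufficient: P2 (W <- T -> Z -> U) has no collider blocking it and no conditioned non-collider, so it is open.
Try {T}:
  P1: blocked at fork node T ∈ conditioning set.
  P2: blocked at fork node T ∈ conditioning set.
  P3: blocked at fork node T ∈ conditioning set.
  P4: blocked at fork node T ∈ conditioning set.
{T} contains no descendant of W and blocks every backdoor path.
No other singleton works — e.g. {B} leaves P2 open — so {T} is the unique smallest valid adjustment set.

{T}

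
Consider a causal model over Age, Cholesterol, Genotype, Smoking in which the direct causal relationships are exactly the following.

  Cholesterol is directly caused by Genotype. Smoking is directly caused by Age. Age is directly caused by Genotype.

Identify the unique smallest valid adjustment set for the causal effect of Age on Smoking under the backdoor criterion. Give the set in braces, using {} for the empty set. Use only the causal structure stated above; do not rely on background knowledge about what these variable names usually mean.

{}

Variables eligible for adjustment (non-descendants of Age, excluding Age and Smoking): {Cholesterol, Genotype}.
Backdoor paths from Age to Smoking:
  (none)
With no backdoor paths the empty set already satisfies the criterion, and it is trivially minimal.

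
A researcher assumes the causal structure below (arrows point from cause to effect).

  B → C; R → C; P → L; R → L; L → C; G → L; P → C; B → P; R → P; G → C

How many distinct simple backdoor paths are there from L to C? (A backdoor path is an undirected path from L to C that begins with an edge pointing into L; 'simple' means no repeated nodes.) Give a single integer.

A backdoor path from L to C is any simple undirected path whose first edge points into L (i.e. leaves L via a parent).
Parents of L: {G, P, R}.
Enumerating:
  P1: L <- R -> P <- B -> C
  P2: L <- R -> P -> C
  P3: L <- R -> C
  P4: L <- G -> C
  P5: L <- P <- R -> C
  P6: L <- P <- B -> C
  P7: L <- P -> C
That exhausts the simple backdoor paths. Count: 7.

7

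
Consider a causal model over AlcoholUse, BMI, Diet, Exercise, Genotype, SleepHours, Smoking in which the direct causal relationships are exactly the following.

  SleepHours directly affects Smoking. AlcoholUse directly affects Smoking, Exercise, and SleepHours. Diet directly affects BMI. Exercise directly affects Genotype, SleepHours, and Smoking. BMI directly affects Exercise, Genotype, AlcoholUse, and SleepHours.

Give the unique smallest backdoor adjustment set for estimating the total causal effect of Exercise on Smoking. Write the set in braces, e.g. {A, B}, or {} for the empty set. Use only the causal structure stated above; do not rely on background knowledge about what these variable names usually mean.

{AlcoholUse, BMI}

Variables eligible for adjustment (non-descendants of Exercise, excluding Exercise and Smoking): {AlcoholUse, BMI, Diet}.
Backdoor paths from Exercise to Smoking:
  P1: Exercise <- BMI -> AlcoholUse -> SleepHours -> Smoking
  P2: Exercise <- BMI -> AlcoholUse -> Smoking
  P3: Exercise <- BMI -> SleepHours <- AlcoholUse -> Smoking
  P4: Exercise <- BMI -> SleepHours -> Smoking
  P5: Exercise <- AlcoholUse <- BMI -> SleepHours -> Smoking
  P6: Exercise <- AlcoholUse -> SleepHours -> Smoking
  P7: Exercise <- AlcoholUse -> Smoking
The empty set is not sufficient: P1 (Exercise <- BMI -> AlcoholUse -> SleepHours -> Smoking) has no collider blocking it and no conditioned non-collider, so it is open.
Try {AlcoholUse, BMI}:
  P1: blocked at fork node BMI ∈ conditioning set.
  P2: blocked at fork node BMI ∈ conditioning set.
  P3: blocked at fork node BMI ∈ conditioning set.
  P4: blocked at fork node BMI ∈ conditioning set.
  P5: blocked at chain node AlcoholUse ∈ conditioning set.
  P6: blocked at fork node AlcoholUse ∈ conditioning set.
  P7: blocked at fork node AlcoholUse ∈ conditioning set.
{AlcoholUse, BMI} contains no descendant of Exercise and blocks every backdoor path.
Every element of {AlcoholUse, BMI} is needed (dropping AlcoholUse leaves P6 open; dropping BMI leaves P4 open), so no proper subset is valid.
Among all size-2 subsets of the eligible variables, only {AlcoholUse, BMI} blocks every backdoor path, so it is the unique smallest valid adjustment set.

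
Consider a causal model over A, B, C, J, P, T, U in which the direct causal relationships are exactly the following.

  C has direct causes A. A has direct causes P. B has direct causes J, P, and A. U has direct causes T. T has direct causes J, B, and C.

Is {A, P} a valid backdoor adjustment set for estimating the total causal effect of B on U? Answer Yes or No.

Backdoor paths from B to U (paths whose first edge points into B):
  P1: B <- J -> T -> U
  P2: B <- P -> A -> C -> T -> U
  P3: B <- A -> C -> T -> U
Condition 1 (no descendant of B in the set): holds — descendants of B are {T, U}; none are in {A, P}.
Condition 2 (every backdoor path blocked by {A, P}):
  P1: open — no interior node is in the conditioning set.
  P2: blocked at fork node P ∈ conditioning set.
  P3: blocked at fork node A ∈ conditioning set.
{A, P} does not satisfy the backdoor criterion.

No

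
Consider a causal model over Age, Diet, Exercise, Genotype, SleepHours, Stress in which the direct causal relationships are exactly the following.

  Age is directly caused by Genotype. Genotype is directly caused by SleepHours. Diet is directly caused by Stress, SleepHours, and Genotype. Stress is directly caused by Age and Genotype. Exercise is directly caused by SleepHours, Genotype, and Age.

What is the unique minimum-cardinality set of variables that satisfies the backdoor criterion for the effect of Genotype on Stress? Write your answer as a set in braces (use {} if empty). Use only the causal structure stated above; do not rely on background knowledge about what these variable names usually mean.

Variables eligible for adjustment (non-descendants of Genotype, excluding Genotype and Stress): {SleepHours}.
Backdoor paths from Genotype to Stress:
  P1: Genotype <- SleepHours -> Diet <- Stress
  P2: Genotype <- SleepHours -> Exercise <- Age -> Stress
Each backdoor path contains an unconditioned collider, so every path is already blocked with the empty conditioning set:
  P1: blocked at collider Diet (neither it nor any descendant is in the conditioning set).
  P2: blocked at collider Exercise (neither it nor any descendant is in the conditioning set).
The empty set is therefore the unique smallest valid set.

{}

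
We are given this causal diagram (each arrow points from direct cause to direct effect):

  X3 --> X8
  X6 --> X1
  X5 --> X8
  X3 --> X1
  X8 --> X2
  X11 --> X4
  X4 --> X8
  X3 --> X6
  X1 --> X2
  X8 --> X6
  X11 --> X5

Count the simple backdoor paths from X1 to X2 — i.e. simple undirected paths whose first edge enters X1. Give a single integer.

A backdoor path from X1 to X2 is any simple undirected path whose first edge points into X1 (i.e. leaves X1 via a parent).
Parents of X1: {X3, X6}.
Enumerating:
  P1: X1 <- X3 -> X8 -> X2
  P2: X1 <- X3 -> X6 <- X8 -> X2
  P3: X1 <- X6 <- X3 -> X8 -> X2
  P4: X1 <- X6 <- X8 -> X2
That exhausts the simple backdoor paths. Count: 4.

4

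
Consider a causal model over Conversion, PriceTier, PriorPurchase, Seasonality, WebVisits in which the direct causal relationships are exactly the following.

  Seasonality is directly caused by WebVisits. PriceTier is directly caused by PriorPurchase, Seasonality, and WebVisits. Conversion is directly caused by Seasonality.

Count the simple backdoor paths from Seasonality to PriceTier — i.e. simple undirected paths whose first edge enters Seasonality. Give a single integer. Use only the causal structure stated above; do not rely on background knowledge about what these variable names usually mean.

1

A backdoor path from Seasonality to PriceTier is any simple undirected path whose first edge points into Seasonality (i.e. leaves Seasonality via a parent).
Parents of Seasonality: {WebVisits}.
Enumerating:
  P1: Seasonality <- WebVisits -> PriceTier
That exhausts the simple backdoor paths. Count: 1.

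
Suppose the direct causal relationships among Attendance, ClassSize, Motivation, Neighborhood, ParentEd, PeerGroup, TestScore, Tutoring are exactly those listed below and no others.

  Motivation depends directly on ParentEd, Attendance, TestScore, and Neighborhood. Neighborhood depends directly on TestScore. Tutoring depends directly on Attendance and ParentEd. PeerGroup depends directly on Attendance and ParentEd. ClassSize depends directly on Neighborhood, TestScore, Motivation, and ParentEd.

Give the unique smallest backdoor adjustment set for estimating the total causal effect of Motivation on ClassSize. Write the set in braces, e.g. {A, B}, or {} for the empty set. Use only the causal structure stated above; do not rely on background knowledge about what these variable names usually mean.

Variables eligible for adjustment (non-descendants of Motivation, excluding Motivation and ClassSize): {Attendance, Neighborhood, ParentEd, PeerGroup, TestScore, Tutoring}.
Backdoor paths from Motivation to ClassSize:
  P1: Motivation <- TestScore -> Neighborhood -> ClassSize
  P2: Motivation <- TestScore -> ClassSize
  P3: Motivation <- ParentEd -> ClassSize
  P4: Motivation <- Neighborhood <- TestScore -> ClassSize
  P5: Motivation <- Neighborhood -> ClassSize
  P6: Motivation <- Attendance -> PeerGroup <- ParentEd -> ClassSize
  P7: Motivation <- Attendance -> Tutoring <- ParentEd -> ClassSize
The empty set is not sufficient: P1 (Motivation <- TestScore -> Neighborhood -> ClassSize) has no collider blocking it and no conditioned non-collider, so it is open.
Try {Neighborhood, ParentEd, TestScore}:
  P1: blocked at fork node TestScore ∈ conditioning set.
  P2: blocked at fork node TestScore ∈ conditioning set.
  P3: blocked at fork node ParentEd ∈ conditioning set.
  P4: blocked at chain node Neighborhood ∈ conditioning set.
  P5: blocked at fork node Neighborhood ∈ conditioning set.
  P6: blocked at collider PeerGroup (neither it nor any descendant is in the conditioning set).
  P7: blocked at collider Tutoring (neither it nor any descendant is in the conditioning set).
{Neighborhood, ParentEd, TestScore} contains no descendant of Motivation and blocks every backdoor path.
Every element of {Neighborhood, ParentEd, TestScore} is needed (dropping Neighborhood leaves P5 open; dropping ParentEd leaves P3 open; dropping TestScore leaves P2 open), so no proper subset is valid.
Among all size-3 subsets of the eligible variables, only {Neighborhood, ParentEd, TestScore} blocks every backdoor path, so it is the unique smallest valid adjustment set.

{Neighborhood, ParentEd, TestScore}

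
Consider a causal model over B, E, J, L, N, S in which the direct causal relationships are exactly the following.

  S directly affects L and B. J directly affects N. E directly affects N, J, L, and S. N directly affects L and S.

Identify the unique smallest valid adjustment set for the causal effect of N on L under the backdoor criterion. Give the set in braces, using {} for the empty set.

{E}

Variables eligible for adjustment (non-descendants of N, excluding N and L): {E, J}.
Backdoor paths from N to L:
  P1: N <- E -> S -> L
  P2: N <- E -> L
  P3: N <- J <- E -> S -> L
  P4: N <- J <- E -> L
The empty set is not sufficient: P1 (N <- E -> S -> L) has no collider blocking it and no conditioned non-collider, so it is open.
Try {E}:
  P1: blocked at fork node E ∈ conditioning set.
  P2: blocked at fork node E ∈ conditioning set.
  P3: blocked at fork node E ∈ conditioning set.
  P4: blocked at fork node E ∈ conditioning set.
{E} contains no descendant of N and blocks every backdoor path.
No other singleton works — e.g. {J} leaves P1 open — so {E} is the unique smallest valid adjustment set.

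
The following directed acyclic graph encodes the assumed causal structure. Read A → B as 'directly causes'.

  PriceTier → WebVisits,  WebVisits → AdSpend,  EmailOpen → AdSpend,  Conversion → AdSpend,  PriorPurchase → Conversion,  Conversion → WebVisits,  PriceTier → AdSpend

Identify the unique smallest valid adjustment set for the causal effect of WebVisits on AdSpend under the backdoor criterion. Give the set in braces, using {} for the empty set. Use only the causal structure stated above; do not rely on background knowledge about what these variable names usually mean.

Variables eligible for adjustment (non-descendants of WebVisits, excluding WebVisits and AdSpend): {Conversion, EmailOpen, PriceTier, PriorPurchase}.
Backdoor paths from WebVisits to AdSpend:
  P1: WebVisits <- PriceTier -> AdSpend
  P2: WebVisits <- Conversion -> AdSpend
The empty set is not sufficient: P1 (WebVisits <- PriceTier -> AdSpend) has no collider blocking it and no conditioned non-collider, so it is open.
Try {Conversion, PriceTier}:
  P1: blocked at fork node PriceTier ∈ conditioning set.
  P2: blocked at fork node Conversion ∈ conditioning set.
{Conversion, PriceTier} contains no descendant of WebVisits and blocks every backdoor path.
Every element of {Conversion, PriceTier} is needed (dropping Conversion leaves P2 open; dropping PriceTier leaves P1 open), so no proper subset is valid.
Among all size-2 subsets of the eligible variables, only {Conversion, PriceTier} blocks every backdoor path, so it is the unique smallest valid adjustment set.

{Conversion, PriceTier}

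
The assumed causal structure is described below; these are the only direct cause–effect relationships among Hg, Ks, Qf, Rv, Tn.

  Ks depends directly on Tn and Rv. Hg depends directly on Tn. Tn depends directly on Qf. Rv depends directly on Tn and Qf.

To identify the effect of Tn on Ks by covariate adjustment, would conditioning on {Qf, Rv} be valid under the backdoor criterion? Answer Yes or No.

Backdoor paths from Tn to Ks (paths whose first edge points into Tn):
  P1: Tn <- Qf -> Rv -> Ks
Condition 1 (no descendant of Tn in the set): FAILS — Rv is a descendant of Tn.
Condition 2 (every backdoor path blocked by {Qf, Rv}):
  P1: blocked at fork node Qf ∈ conditioning set.
{Qf, Rv} does not satisfy the backdoor criterion.

No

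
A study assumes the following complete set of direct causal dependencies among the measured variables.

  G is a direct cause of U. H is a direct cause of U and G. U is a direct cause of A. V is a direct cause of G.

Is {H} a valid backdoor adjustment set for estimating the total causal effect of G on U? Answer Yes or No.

Yes

Backdoor paths from G to U (paths whose first edge points into G):
  P1: G <- H -> U
Condition 1 (no descendant of G in the set): holds — descendants of G are {A, U}; none are in {H}.
Condition 2 (every backdoor path blocked by {H}):
  P1: blocked at fork node H ∈ conditioning set.
{H} satisfies the backdoor criterion.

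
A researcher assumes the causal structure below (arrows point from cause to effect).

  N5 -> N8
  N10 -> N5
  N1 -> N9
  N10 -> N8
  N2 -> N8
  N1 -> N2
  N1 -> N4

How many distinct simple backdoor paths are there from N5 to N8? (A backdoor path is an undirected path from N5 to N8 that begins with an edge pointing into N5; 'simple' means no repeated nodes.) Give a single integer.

A backdoor path from N5 to N8 is any simple undirected path whose first edge points into N5 (i.e. leaves N5 via a parent).
Parents of N5: {N10}.
Enumerating:
  P1: N5 <- N10 -> N8
That exhausts the simple backdoor paths. Count: 1.

1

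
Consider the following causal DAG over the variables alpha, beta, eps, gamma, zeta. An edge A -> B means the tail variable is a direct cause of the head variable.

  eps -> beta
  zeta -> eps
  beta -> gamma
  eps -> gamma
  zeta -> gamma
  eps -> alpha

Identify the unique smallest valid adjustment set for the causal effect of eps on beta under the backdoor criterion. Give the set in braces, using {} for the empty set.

{}

Variables eligible for adjustment (non-descendants of eps, excluding eps and beta): {zeta}.
Backdoor paths from eps to beta:
  P1: eps <- zeta -> gamma <- beta
Each backdoor path contains an unconditioned collider, so every path is already blocked with the empty conditioning set:
  P1: blocked at collider gamma (neither it nor any descendant is in the conditioning set).
The empty set is therefore the unique smallest valid set.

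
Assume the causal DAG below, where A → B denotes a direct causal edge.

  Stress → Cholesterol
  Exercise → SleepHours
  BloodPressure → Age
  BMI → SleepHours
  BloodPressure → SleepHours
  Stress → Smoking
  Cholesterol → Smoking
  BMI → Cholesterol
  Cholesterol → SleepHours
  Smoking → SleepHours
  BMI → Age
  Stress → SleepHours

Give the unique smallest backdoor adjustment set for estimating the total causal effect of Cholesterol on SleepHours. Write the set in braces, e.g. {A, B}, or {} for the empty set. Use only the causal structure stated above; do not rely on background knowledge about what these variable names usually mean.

Variables eligible for adjustment (non-descendants of Cholesterol, excluding Cholesterol and SleepHours): {Age, BMI, BloodPressure, Exercise, Stress}.
Backdoor paths from Cholesterol to SleepHours:
  P1: Cholesterol <- BMI -> Age <- BloodPressure -> SleepHours
  P2: Cholesterol <- BMI -> SleepHours
  P3: Cholesterol <- Stress -> Smoking -> SleepHours
  P4: Cholesterol <- Stress -> SleepHours
The empty set is not sufficient: P2 (Cholesterol <- BMI -> SleepHours) has no collider blocking it and no conditioned non-collider, so it is open.
Try {BMI, Stress}:
  P1: blocked at fork node BMI ∈ conditioning set.
  P2: blocked at fork node BMI ∈ conditioning set.
  P3: blocked at fork node Stress ∈ conditioning set.
  P4: blocked at fork node Stress ∈ conditioning set.
{BMI, Stress} contains no descendant of Cholesterol and blocks every backdoor path.
Every element of {BMI, Stress} is needed (dropping BMI leaves P2 open; dropping Stress leaves P3 open), so no proper subset is valid.
Among all size-2 subsets of the eligible variables, only {BMI, Stress} blocks every backdoor path, so it is the unique smallest valid adjustment set.

{BMI, Stress}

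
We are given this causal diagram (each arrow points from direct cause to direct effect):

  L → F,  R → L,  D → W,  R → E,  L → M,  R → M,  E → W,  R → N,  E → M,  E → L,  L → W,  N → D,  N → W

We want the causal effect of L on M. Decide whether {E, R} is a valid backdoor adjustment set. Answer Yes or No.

Backdoor paths from L to M (paths whose first edge points into L):
  P1: L <- R -> E -> M
  P2: L <- R -> N -> D -> W <- E -> M
  P3: L <- R -> N -> W <- E -> M
  P4: L <- R -> M
  P5: L <- E <- R -> M
  P6: L <- E -> W <- N <- R -> M
  P7: L <- E -> W <- D <- N <- R -> M
  P8: L <- E -> M
Condition 1 (no descendant of L in the set): holds — descendants of L are {F, M, W}; none are in {E, R}.
Condition 2 (every backdoor path blocked by {E, R}):
  P1: blocked at fork node R ∈ conditioning set.
  P2: blocked at fork node R ∈ conditioning set.
  P3: blocked at fork node R ∈ conditioning set.
  P4: blocked at fork node R ∈ conditioning set.
  P5: blocked at chain node E ∈ conditioning set.
  P6: blocked at fork node E ∈ conditioning set.
  P7: blocked at fork node E ∈ conditioning set.
  P8: blocked at fork node E ∈ conditioning set.
{E, R} satisfies the backdoor criterion.

Yes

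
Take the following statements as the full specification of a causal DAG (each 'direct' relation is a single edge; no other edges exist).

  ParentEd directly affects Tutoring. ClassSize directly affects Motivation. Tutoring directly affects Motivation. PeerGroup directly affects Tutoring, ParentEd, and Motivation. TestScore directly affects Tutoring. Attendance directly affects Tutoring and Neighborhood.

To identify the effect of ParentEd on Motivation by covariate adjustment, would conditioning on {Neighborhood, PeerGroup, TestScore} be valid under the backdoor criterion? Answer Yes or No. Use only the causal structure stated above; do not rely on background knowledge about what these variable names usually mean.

Yes

Backdoor paths from ParentEd to Motivation (paths whose first edge points into ParentEd):
  P1: ParentEd <- PeerGroup -> Tutoring -> Motivation
  P2: ParentEd <- PeerGroup -> Motivation
Condition 1 (no descendant of ParentEd in the set): holds — descendants of ParentEd are {Motivation, Tutoring}; none are in {Neighborhood, PeerGroup, TestScore}.
Condition 2 (every backdoor path blocked by {Neighborhood, PeerGroup, TestScore}):
  P1: blocked at fork node PeerGroup ∈ conditioning set.
  P2: blocked at fork node PeerGroup ∈ conditioning set.
{Neighborhood, PeerGroup, TestScore} satisfies the backdoor criterion.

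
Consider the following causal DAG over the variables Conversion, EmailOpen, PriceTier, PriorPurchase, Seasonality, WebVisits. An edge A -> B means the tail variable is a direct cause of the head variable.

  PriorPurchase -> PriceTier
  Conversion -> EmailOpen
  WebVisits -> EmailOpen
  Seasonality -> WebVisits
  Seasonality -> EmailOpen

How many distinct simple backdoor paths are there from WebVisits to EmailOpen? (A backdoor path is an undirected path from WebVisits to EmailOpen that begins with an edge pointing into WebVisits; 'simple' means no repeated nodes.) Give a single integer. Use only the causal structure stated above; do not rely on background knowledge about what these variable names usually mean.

1

A backdoor path from WebVisits to EmailOpen is any simple undirected path whose first edge points into WebVisits (i.e. leaves WebVisits via a parent).
Parents of WebVisits: {Seasonality}.
Enumerating:
  P1: WebVisits <- Seasonality -> EmailOpen
That exhausts the simple backdoor paths. Count: 1.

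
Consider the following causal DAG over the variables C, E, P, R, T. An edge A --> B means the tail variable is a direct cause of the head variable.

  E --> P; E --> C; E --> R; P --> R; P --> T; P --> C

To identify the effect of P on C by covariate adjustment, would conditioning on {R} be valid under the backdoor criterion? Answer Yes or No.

No

Backdoor paths from P to C (paths whose first edge points into P):
  P1: P <- E -> C
Condition 1 (no descendant of P in the set): FAILS — R is a descendant of P.
Condition 2 (every backdoor path blocked by {R}):
  P1: open — no interior node is in the conditioning set.
{R} does not satisfy the backdoor criterion.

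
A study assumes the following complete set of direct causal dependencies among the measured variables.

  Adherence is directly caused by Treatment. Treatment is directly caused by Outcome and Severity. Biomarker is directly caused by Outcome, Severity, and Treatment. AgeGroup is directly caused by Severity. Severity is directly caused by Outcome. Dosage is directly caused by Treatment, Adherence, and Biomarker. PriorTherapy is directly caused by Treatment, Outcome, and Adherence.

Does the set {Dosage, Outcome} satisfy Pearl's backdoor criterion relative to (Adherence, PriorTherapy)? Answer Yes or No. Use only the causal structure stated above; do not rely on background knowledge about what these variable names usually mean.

No

Backdoor paths from Adherence to PriorTherapy (paths whose first edge points into Adherence):
  P1: Adherence <- Treatment <- Outcome -> PriorTherapy
  P2: Adherence <- Treatment <- Severity <- Outcome -> PriorTherapy
  P3: Adherence <- Treatment <- Severity -> Biomarker <- Outcome -> PriorTherapy
  P4: Adherence <- Treatment -> PriorTherapy
  P5: Adherence <- Treatment -> Biomarker <- Outcome -> PriorTherapy
  P6: Adherence <- Treatment -> Biomarker <- Severity <- Outcome -> PriorTherapy
  P7: Adherence <- Treatment -> Dosage <- Biomarker <- Outcome -> PriorTherapy
  P8: Adherence <- Treatment -> Dosage <- Biomarker <- Severity <- Outcome -> PriorTherapy
Condition 1 (no descendant of Adherence in the set): FAILS — Dosage is a descendant of Adherence.
Condition 2 (every backdoor path blocked by {Dosage, Outcome}):
  P1: blocked at fork node Outcome ∈ conditioning set.
  P2: blocked at fork node Outcome ∈ conditioning set.
  P3: blocked at fork node Outcome ∈ conditioning set.
  P4: open — no interior node is in the conditioning set.
  P5: blocked at fork node Outcome ∈ conditioning set.
  P6: blocked at fork node Outcome ∈ conditioning set.
  P7: blocked at fork node Outcome ∈ conditioning set.
  P8: blocked at fork node Outcome ∈ conditioning set.
{Dosage, Outcome} does not satisfy the backdoor criterion.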